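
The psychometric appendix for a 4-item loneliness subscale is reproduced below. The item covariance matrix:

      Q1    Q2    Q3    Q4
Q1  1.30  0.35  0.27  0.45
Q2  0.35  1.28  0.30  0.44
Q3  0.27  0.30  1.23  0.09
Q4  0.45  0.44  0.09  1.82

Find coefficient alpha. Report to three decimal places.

ΣVar(i) = 1.30 + 1.28 + 1.23 + 1.82 = 5.63
Sum of off-diagonal covariances = 1.90
σ²_T = 5.63 + 2 × 1.90 = 9.43
α = (k/(k−1))·(1 − ΣVar(i)/σ²_T) = (4/3)·(1 − 5.63/9.43) = 0.537

coefficient alpha = 0.537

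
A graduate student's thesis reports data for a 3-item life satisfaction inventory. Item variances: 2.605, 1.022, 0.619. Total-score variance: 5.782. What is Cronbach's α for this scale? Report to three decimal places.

Σσᵢ² = 2.605 + 1.022 + 0.619 = 4.246
α = (k/(k−1))·(1 − Σσᵢ²/Var(T)) = (3/2)·(1 − 4.246/5.782) = 0.398

α = 0.398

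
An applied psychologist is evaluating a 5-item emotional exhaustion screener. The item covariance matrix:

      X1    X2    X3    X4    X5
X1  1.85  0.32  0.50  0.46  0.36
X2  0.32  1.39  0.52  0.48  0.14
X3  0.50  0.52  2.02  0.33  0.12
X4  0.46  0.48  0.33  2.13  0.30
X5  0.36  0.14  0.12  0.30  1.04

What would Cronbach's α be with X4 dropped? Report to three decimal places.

Cronbach's α = 0.511

Remaining items: X1, X2, X3, X5 (k = 4).
Σσ²ᵢ = 1.85 + 1.39 + 2.02 + 1.04 = 6.30
total variance = 6.30 + 2 × 1.96 = 10.22
α (item deleted) = (4/3)·(1 − 6.30/10.22) = 0.511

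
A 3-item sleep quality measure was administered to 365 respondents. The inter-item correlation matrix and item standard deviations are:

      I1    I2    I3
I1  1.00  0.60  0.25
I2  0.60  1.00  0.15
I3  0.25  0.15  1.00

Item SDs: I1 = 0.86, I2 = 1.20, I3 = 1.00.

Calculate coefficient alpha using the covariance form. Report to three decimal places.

α = 0.584

Σσ²ᵢ = 0.86² + 1.20² + 1.00² = 3.1796
Covariances σ_ij = r_ij · s_i · s_j:
  σ(I1,I2) = 0.60 × 0.86 × 1.20 = 0.6192
  σ(I1,I3) = 0.25 × 0.86 × 1.00 = 0.2150
  σ(I2,I3) = 0.15 × 1.20 × 1.00 = 0.1800
σ²_T = Σσ²ᵢ + 2·Σσ_ij = 3.1796 + 2 × 1.0142 = 5.2080
α = (3/2)·(1 − 3.1796/5.2080) = 0.584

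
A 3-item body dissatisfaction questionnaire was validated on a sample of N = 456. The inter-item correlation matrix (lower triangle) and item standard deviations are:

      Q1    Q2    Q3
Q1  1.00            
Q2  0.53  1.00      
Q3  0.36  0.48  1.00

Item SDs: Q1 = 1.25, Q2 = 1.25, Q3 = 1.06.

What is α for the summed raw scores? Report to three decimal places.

Σσ²ᵢ = 1.25² + 1.25² + 1.06² = 4.2486
Covariances σ_ij = r_ij · s_i · s_j:
  σ(Q1,Q2) = 0.53 × 1.25 × 1.25 = 0.8281
  σ(Q1,Q3) = 0.36 × 1.25 × 1.06 = 0.4770
  σ(Q2,Q3) = 0.48 × 1.25 × 1.06 = 0.6360
σ²_T = Σσ²ᵢ + 2·Σσ_ij = 4.2486 + 2 × 1.9411 = 8.1308
α = (3/2)·(1 − 4.2486/8.1308) = 0.716

α = 0.716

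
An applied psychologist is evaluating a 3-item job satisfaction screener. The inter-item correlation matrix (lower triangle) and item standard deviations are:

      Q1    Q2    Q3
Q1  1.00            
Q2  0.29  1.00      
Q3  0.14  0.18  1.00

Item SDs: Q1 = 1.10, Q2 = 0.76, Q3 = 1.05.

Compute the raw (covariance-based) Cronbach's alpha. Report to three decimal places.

Σσ²ᵢ = 1.10² + 0.76² + 1.05² = 2.8901
Covariances σ_ij = r_ij · s_i · s_j:
  σ(Q1,Q2) = 0.29 × 1.10 × 0.76 = 0.2424
  σ(Q1,Q3) = 0.14 × 1.10 × 1.05 = 0.1617
  σ(Q2,Q3) = 0.18 × 0.76 × 1.05 = 0.1436
σ²_T = Σσ²ᵢ + 2·Σσ_ij = 2.8901 + 2 × 0.5477 = 3.9855
α = (3/2)·(1 − 2.8901/3.9855) = 0.412

α = 0.412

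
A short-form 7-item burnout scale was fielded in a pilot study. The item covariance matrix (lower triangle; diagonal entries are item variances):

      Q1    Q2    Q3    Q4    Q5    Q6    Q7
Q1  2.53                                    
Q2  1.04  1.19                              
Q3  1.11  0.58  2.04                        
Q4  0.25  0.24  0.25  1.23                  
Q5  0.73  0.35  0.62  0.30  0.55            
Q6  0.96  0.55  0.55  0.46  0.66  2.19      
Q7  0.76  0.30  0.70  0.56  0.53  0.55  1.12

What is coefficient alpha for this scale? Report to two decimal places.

coefficient alpha = 0.80

sum of item variances = 2.53 + 1.19 + 2.04 + 1.23 + 0.55 + 2.19 + 1.12 = 10.85
Sum of the distinct covariances = 12.05
Var(T) = 10.85 + 2 × 12.05 = 34.95
α = (k/(k−1))·(1 − sum of item variances/Var(T)) = (7/6)·(1 − 10.85/34.95) = 0.80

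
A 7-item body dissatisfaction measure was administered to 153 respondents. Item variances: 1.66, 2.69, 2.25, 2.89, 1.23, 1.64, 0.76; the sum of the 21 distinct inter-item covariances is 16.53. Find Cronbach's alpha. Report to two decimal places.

α = 0.84

Σσ²ᵢ = 1.66 + 2.69 + 2.25 + 2.89 + 1.23 + 1.64 + 0.76 = 13.12
Sum of distinct covariances = 16.53
σ²_T = Σσ²ᵢ + 2·Σcov = 13.12 + 2 × 16.53 = 46.18
α = (7/6)·(1 − 13.12/46.18) = 0.84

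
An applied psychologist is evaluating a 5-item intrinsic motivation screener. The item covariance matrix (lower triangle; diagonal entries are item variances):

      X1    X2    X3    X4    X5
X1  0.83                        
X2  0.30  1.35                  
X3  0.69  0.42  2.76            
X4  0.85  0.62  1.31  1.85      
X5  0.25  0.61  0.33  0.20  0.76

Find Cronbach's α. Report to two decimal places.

Σσᵢ² = 0.83 + 1.35 + 2.76 + 1.85 + 0.76 = 7.55
Sum of off-diagonal covariances = 5.58
σ²_T = 7.55 + 2 × 5.58 = 18.71
α = (k/(k−1))·(1 − Σσᵢ²/σ²_T) = (5/4)·(1 − 7.55/18.71) = 0.75

α = 0.75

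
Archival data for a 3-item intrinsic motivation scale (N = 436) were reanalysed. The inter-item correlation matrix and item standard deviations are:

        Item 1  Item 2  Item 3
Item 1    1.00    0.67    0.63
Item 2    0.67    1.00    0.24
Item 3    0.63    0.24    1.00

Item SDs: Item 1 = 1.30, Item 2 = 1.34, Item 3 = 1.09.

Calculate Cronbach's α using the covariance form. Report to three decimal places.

Σσ²ᵢ = 1.30² + 1.34² + 1.09² = 4.6737
Covariances σ_ij = r_ij · s_i · s_j:
  σ(Item 1,Item 2) = 0.67 × 1.30 × 1.34 = 1.1671
  σ(Item 1,Item 3) = 0.63 × 1.30 × 1.09 = 0.8927
  σ(Item 2,Item 3) = 0.24 × 1.34 × 1.09 = 0.3505
σ²_T = Σσ²ᵢ + 2·Σσ_ij = 4.6737 + 2 × 2.4103 = 9.4943
α = (3/2)·(1 − 4.6737/9.4943) = 0.762

Cronbach's α = 0.762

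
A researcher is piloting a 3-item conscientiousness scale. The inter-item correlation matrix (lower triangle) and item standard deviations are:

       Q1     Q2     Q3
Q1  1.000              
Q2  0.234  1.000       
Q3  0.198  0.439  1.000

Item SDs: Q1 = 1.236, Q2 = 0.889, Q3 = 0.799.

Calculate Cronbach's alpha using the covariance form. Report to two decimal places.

Σσ²ᵢ = 1.236² + 0.889² + 0.799² = 2.9564
Covariances σ_ij = r_ij · s_i · s_j:
  σ(Q1,Q2) = 0.234 × 1.236 × 0.889 = 0.2571
  σ(Q1,Q3) = 0.198 × 1.236 × 0.799 = 0.1955
  σ(Q2,Q3) = 0.439 × 0.889 × 0.799 = 0.3118
σ²_T = Σσ²ᵢ + 2·Σσ_ij = 2.9564 + 2 × 0.7644 = 4.4852
α = (3/2)·(1 − 2.9564/4.4852) = 0.51

Cronbach's alpha = 0.51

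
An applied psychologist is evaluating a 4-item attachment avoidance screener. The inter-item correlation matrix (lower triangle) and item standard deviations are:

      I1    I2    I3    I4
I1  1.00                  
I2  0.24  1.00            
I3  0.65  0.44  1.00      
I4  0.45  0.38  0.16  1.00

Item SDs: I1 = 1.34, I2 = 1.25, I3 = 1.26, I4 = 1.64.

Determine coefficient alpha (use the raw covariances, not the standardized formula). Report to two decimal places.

α = 0.71

Σσ²ᵢ = 1.34² + 1.25² + 1.26² + 1.64² = 7.6353
Covariances σ_ij = r_ij · s_i · s_j:
  σ(I1,I2) = 0.24 × 1.34 × 1.25 = 0.4020
  σ(I1,I3) = 0.65 × 1.34 × 1.26 = 1.0975
  σ(I1,I4) = 0.45 × 1.34 × 1.64 = 0.9889
  σ(I2,I3) = 0.44 × 1.25 × 1.26 = 0.6930
  σ(I2,I4) = 0.38 × 1.25 × 1.64 = 0.7790
  σ(I3,I4) = 0.16 × 1.26 × 1.64 = 0.3306
σ²_T = Σσ²ᵢ + 2·Σσ_ij = 7.6353 + 2 × 4.2910 = 16.2173
α = (4/3)·(1 − 7.6353/16.2173) = 0.71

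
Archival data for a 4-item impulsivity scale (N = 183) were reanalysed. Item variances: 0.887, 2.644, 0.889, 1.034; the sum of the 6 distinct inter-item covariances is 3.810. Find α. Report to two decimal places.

Σσ²ᵢ = 0.887 + 2.644 + 0.889 + 1.034 = 5.454
Sum of distinct covariances = 3.810
total variance = Σσ²ᵢ + 2·Σcov = 5.454 + 2 × 3.810 = 13.074
α = (4/3)·(1 − 5.454/13.074) = 0.78

α = 0.78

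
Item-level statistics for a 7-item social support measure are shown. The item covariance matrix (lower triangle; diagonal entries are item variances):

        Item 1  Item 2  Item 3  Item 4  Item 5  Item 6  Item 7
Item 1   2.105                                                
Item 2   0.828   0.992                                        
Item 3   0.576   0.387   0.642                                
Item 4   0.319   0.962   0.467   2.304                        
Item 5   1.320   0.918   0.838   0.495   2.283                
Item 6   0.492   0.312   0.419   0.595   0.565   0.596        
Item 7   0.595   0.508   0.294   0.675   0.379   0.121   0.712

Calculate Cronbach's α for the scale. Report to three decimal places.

Σσ²ᵢ = 2.105 + 0.992 + 0.642 + 2.304 + 2.283 + 0.596 + 0.712 = 9.634
Σ_{i<j} σ_ij = 12.065
σ²_total = 9.634 + 2 × 12.065 = 33.764
α = (k/(k−1))·(1 − Σσ²ᵢ/σ²_total) = (7/6)·(1 − 9.634/33.764) = 0.834

α = 0.834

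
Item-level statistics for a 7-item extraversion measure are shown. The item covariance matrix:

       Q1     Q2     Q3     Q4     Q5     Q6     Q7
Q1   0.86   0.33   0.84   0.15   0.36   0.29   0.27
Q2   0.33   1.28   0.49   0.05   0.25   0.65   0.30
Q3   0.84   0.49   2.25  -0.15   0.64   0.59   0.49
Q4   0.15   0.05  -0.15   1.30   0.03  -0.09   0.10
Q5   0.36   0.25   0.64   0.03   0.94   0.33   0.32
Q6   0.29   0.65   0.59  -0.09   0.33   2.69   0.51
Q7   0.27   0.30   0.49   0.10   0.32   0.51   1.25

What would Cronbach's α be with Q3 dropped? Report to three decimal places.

Remaining items: Q1, Q2, Q4, Q5, Q6, Q7 (k = 6).
sum of item variances = 0.86 + 1.28 + 1.30 + 0.94 + 2.69 + 1.25 = 8.32
total variance = 8.32 + 2 × 3.85 = 16.02
α (item deleted) = (6/5)·(1 − 8.32/16.02) = 0.577

Cronbach's α = 0.577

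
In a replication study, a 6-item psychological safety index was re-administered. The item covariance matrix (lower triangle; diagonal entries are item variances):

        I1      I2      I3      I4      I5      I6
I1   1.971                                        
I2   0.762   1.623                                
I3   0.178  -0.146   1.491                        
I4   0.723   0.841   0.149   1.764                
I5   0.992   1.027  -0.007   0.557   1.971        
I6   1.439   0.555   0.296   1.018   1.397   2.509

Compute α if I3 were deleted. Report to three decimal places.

α = 0.818

Remaining items: I1, I2, I4, I5, I6 (k = 5).
Σσᵢ² = 1.971 + 1.623 + 1.764 + 1.971 + 2.509 = 9.838
σ²_T = 9.838 + 2 × 9.311 = 28.460
α (item deleted) = (5/4)·(1 − 9.838/28.460) = 0.818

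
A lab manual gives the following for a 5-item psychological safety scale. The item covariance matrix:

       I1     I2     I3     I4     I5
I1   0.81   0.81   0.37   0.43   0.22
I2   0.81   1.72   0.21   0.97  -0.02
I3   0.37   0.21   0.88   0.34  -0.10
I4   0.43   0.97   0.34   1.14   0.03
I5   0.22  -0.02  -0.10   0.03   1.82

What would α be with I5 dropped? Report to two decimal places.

α = 0.77

Remaining items: I1, I2, I3, I4 (k = 4).
Σσᵢ² = 0.81 + 1.72 + 0.88 + 1.14 = 4.55
σ²_total = 4.55 + 2 × 3.13 = 10.81
α (item deleted) = (4/3)·(1 − 4.55/10.81) = 0.77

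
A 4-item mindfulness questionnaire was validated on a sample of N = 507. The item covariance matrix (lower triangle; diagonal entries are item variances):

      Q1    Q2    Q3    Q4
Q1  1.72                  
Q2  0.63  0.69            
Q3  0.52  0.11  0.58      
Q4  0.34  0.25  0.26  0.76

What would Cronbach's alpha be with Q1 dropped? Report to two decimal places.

Remaining items: Q2, Q3, Q4 (k = 3).
sum of item variances = 0.69 + 0.58 + 0.76 = 2.03
σ²_total = 2.03 + 2 × 0.62 = 3.27
α (item deleted) = (3/2)·(1 − 2.03/3.27) = 0.57

α = 0.57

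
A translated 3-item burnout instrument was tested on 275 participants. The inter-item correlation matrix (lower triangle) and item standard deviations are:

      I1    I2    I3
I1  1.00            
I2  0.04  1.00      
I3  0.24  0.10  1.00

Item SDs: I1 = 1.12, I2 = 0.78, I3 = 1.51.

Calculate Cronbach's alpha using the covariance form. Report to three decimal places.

Cronbach's alpha = 0.319

Σσ²ᵢ = 1.12² + 0.78² + 1.51² = 4.1429
Covariances σ_ij = r_ij · s_i · s_j:
  σ(I1,I2) = 0.04 × 1.12 × 0.78 = 0.0349
  σ(I1,I3) = 0.24 × 1.12 × 1.51 = 0.4059
  σ(I2,I3) = 0.10 × 0.78 × 1.51 = 0.1178
σ²_T = Σσ²ᵢ + 2·Σσ_ij = 4.1429 + 2 × 0.5586 = 5.2601
α = (3/2)·(1 − 4.1429/5.2601) = 0.319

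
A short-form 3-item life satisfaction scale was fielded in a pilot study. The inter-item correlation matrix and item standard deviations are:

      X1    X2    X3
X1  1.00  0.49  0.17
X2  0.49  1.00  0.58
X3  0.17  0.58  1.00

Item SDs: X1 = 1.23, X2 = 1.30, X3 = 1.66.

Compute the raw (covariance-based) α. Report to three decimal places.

α = 0.666

Σσ²ᵢ = 1.23² + 1.30² + 1.66² = 5.9585
Covariances σ_ij = r_ij · s_i · s_j:
  σ(X1,X2) = 0.49 × 1.23 × 1.30 = 0.7835
  σ(X1,X3) = 0.17 × 1.23 × 1.66 = 0.3471
  σ(X2,X3) = 0.58 × 1.30 × 1.66 = 1.2516
σ²_T = Σσ²ᵢ + 2·Σσ_ij = 5.9585 + 2 × 2.3822 = 10.7229
α = (3/2)·(1 − 5.9585/10.7229) = 0.666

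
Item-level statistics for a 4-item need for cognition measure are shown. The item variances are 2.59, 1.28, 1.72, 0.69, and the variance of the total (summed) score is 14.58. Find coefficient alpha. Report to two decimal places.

ΣVar(i) = 2.59 + 1.28 + 1.72 + 0.69 = 6.28
α = (k/(k−1))·(1 − ΣVar(i)/σ²_T) = (4/3)·(1 − 6.28/14.58) = 0.76

coefficient alpha = 0.76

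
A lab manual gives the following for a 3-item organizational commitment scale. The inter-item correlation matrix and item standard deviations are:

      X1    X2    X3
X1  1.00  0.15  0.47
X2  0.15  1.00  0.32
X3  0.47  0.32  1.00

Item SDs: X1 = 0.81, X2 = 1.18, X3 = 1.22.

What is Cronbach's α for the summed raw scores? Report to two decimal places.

Σσ²ᵢ = 0.81² + 1.18² + 1.22² = 3.5369
Covariances σ_ij = r_ij · s_i · s_j:
  σ(X1,X2) = 0.15 × 0.81 × 1.18 = 0.1434
  σ(X1,X3) = 0.47 × 0.81 × 1.22 = 0.4645
  σ(X2,X3) = 0.32 × 1.18 × 1.22 = 0.4607
σ²_T = Σσ²ᵢ + 2·Σσ_ij = 3.5369 + 2 × 1.0686 = 5.6741
α = (3/2)·(1 − 3.5369/5.6741) = 0.56

α = 0.56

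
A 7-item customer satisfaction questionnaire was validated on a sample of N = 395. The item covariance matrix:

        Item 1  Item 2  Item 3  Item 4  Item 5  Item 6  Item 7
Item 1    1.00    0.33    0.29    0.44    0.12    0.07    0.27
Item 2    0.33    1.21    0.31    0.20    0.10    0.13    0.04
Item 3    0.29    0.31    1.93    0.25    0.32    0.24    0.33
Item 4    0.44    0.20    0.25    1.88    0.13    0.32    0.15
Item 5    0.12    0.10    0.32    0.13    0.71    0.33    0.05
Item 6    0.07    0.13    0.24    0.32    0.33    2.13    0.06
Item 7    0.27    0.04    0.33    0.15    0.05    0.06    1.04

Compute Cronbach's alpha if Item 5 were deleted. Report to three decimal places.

Remaining items: Item 1, Item 2, Item 3, Item 4, Item 6, Item 7 (k = 6).
Σσ²ᵢ = 1.00 + 1.21 + 1.93 + 1.88 + 2.13 + 1.04 = 9.19
σ²_total = 9.19 + 2 × 3.43 = 16.05
α (item deleted) = (6/5)·(1 − 9.19/16.05) = 0.513

Cronbach's alpha = 0.513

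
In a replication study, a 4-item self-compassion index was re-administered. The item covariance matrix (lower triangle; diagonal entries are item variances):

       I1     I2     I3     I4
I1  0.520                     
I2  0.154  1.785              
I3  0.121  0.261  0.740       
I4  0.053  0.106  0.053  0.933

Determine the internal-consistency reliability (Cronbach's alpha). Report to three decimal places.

Cronbach's alpha = 0.364

ΣVar(i) = 0.520 + 1.785 + 0.740 + 0.933 = 3.978
Sum of the distinct covariances = 0.748
σ²_T = 3.978 + 2 × 0.748 = 5.474
α = (k/(k−1))·(1 − ΣVar(i)/σ²_T) = (4/3)·(1 − 3.978/5.474) = 0.364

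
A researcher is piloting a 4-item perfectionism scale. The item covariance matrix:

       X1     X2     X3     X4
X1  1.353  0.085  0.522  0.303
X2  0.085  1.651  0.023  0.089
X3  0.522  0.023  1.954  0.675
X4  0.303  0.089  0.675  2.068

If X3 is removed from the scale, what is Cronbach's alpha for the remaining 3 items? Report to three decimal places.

α = 0.237

Remaining items: X1, X2, X4 (k = 3).
ΣVar(i) = 1.353 + 1.651 + 2.068 = 5.072
σ²_total = 5.072 + 2 × 0.477 = 6.026
α (item deleted) = (3/2)·(1 − 5.072/6.026) = 0.237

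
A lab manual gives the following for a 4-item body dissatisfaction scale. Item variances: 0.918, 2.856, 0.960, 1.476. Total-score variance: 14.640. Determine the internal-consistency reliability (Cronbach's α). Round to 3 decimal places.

Σσ²ᵢ = 0.918 + 2.856 + 0.960 + 1.476 = 6.210
α = (k/(k−1))·(1 − Σσ²ᵢ/σ²_total) = (4/3)·(1 − 6.210/14.640) = 0.768

Cronbach's α = 0.768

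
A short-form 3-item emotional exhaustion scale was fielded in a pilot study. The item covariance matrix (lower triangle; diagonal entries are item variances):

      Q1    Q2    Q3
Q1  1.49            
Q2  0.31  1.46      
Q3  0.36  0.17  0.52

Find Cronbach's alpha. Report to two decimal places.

Cronbach's alpha = 0.49

ΣVar(i) = 1.49 + 1.46 + 0.52 = 3.47
Σ_{i<j} σ_ij = 0.84
Var(T) = 3.47 + 2 × 0.84 = 5.15
α = (k/(k−1))·(1 − ΣVar(i)/Var(T)) = (3/2)·(1 − 3.47/5.15) = 0.49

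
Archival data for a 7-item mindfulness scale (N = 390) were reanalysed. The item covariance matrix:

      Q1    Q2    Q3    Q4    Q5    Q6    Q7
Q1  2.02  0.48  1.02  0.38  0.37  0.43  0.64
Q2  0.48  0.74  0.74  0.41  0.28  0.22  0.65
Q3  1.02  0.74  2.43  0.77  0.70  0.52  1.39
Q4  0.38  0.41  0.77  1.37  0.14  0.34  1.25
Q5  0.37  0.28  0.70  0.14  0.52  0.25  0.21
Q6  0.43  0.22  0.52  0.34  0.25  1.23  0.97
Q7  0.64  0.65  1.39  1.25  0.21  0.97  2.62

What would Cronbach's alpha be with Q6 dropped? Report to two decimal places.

Cronbach's alpha = 0.79

Remaining items: Q1, Q2, Q3, Q4, Q5, Q7 (k = 6).
sum of item variances = 2.02 + 0.74 + 2.43 + 1.37 + 0.52 + 2.62 = 9.70
Var(T) = 9.70 + 2 × 9.43 = 28.56
α (item deleted) = (6/5)·(1 − 9.70/28.56) = 0.79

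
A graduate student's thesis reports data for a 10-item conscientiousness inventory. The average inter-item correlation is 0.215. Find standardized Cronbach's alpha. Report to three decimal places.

Standardized α = k·r̄ / (1 + (k−1)·r̄) = 10 × 0.215 / (1 + 9 × 0.215)
  = 2.1500 / 2.9350 = 0.733

α = 0.733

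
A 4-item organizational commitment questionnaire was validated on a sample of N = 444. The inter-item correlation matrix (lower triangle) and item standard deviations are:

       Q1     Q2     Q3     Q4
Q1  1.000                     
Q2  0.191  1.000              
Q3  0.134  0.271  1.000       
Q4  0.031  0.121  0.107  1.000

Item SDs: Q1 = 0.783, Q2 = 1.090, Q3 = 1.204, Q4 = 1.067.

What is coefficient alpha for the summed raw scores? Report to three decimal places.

Σσ²ᵢ = 0.783² + 1.090² + 1.204² + 1.067² = 4.3893
Covariances σ_ij = r_ij · s_i · s_j:
  σ(Q1,Q2) = 0.191 × 0.783 × 1.090 = 0.1630
  σ(Q1,Q3) = 0.134 × 0.783 × 1.204 = 0.1263
  σ(Q1,Q4) = 0.031 × 0.783 × 1.067 = 0.0259
  σ(Q2,Q3) = 0.271 × 1.090 × 1.204 = 0.3556
  σ(Q2,Q4) = 0.121 × 1.090 × 1.067 = 0.1407
  σ(Q3,Q4) = 0.107 × 1.204 × 1.067 = 0.1375
σ²_T = Σσ²ᵢ + 2·Σσ_ij = 4.3893 + 2 × 0.9490 = 6.2873
α = (4/3)·(1 − 4.3893/6.2873) = 0.403

coefficient alpha = 0.403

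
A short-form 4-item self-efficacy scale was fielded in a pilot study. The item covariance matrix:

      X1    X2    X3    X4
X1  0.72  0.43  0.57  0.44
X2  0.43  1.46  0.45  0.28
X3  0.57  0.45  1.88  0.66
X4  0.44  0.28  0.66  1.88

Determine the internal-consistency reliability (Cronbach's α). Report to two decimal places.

Σσᵢ² = 0.72 + 1.46 + 1.88 + 1.88 = 5.94
Σ_{i<j} σ_ij = 2.83
σ²_T = 5.94 + 2 × 2.83 = 11.60
α = (k/(k−1))·(1 − Σσᵢ²/σ²_T) = (4/3)·(1 − 5.94/11.60) = 0.65

α = 0.65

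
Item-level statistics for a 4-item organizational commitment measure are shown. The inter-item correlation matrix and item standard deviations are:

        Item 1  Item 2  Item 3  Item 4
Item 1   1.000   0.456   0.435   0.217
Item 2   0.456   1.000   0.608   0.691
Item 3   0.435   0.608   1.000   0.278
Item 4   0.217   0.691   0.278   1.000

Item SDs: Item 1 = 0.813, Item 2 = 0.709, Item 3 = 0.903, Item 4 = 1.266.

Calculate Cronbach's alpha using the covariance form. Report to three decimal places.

Σσ²ᵢ = 0.813² + 0.709² + 0.903² + 1.266² = 3.5818
Covariances σ_ij = r_ij · s_i · s_j:
  σ(Item 1,Item 2) = 0.456 × 0.813 × 0.709 = 0.2628
  σ(Item 1,Item 3) = 0.435 × 0.813 × 0.903 = 0.3194
  σ(Item 1,Item 4) = 0.217 × 0.813 × 1.266 = 0.2233
  σ(Item 2,Item 3) = 0.608 × 0.709 × 0.903 = 0.3893
  σ(Item 2,Item 4) = 0.691 × 0.709 × 1.266 = 0.6202
  σ(Item 3,Item 4) = 0.278 × 0.903 × 1.266 = 0.3178
σ²_T = Σσ²ᵢ + 2·Σσ_ij = 3.5818 + 2 × 2.1328 = 7.8474
α = (4/3)·(1 − 3.5818/7.8474) = 0.725

α = 0.725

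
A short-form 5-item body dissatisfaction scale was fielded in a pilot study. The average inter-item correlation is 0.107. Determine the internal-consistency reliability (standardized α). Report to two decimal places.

standardized α = 0.37

Standardized α = k·r̄ / (1 + (k−1)·r̄) = 5 × 0.107 / (1 + 4 × 0.107)
  = 0.5350 / 1.4280 = 0.37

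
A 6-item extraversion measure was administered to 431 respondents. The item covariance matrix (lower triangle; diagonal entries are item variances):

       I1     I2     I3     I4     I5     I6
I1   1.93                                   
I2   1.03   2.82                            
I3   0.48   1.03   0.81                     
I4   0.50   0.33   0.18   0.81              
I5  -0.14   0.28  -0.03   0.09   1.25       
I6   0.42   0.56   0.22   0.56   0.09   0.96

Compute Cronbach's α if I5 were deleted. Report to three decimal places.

Remaining items: I1, I2, I3, I4, I6 (k = 5).
sum of item variances = 1.93 + 2.82 + 0.81 + 0.81 + 0.96 = 7.33
total variance = 7.33 + 2 × 5.31 = 17.95
α (item deleted) = (5/4)·(1 − 7.33/17.95) = 0.740

Cronbach's α = 0.740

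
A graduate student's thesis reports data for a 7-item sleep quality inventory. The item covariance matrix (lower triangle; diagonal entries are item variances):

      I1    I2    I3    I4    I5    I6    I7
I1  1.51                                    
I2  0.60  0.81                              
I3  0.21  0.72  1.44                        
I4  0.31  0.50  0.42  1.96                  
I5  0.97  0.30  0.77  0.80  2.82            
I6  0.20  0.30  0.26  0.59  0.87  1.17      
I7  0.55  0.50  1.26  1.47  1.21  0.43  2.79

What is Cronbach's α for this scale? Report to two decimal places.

sum of item variances = 1.51 + 0.81 + 1.44 + 1.96 + 2.82 + 1.17 + 2.79 = 12.50
Σ_{i<j} σ_ij = 13.24
Var(T) = 12.50 + 2 × 13.24 = 38.98
α = (k/(k−1))·(1 − sum of item variances/Var(T)) = (7/6)·(1 − 12.50/38.98) = 0.79

Cronbach's α = 0.79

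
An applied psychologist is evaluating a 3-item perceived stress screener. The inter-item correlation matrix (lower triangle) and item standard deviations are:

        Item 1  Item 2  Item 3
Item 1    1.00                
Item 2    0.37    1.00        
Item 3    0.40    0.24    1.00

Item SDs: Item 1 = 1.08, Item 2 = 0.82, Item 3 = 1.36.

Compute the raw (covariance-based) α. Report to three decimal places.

α = 0.586

Σσ²ᵢ = 1.08² + 0.82² + 1.36² = 3.6884
Covariances σ_ij = r_ij · s_i · s_j:
  σ(Item 1,Item 2) = 0.37 × 1.08 × 0.82 = 0.3277
  σ(Item 1,Item 3) = 0.40 × 1.08 × 1.36 = 0.5875
  σ(Item 2,Item 3) = 0.24 × 0.82 × 1.36 = 0.2676
σ²_T = Σσ²ᵢ + 2·Σσ_ij = 3.6884 + 2 × 1.1828 = 6.0540
α = (3/2)·(1 − 3.6884/6.0540) = 0.586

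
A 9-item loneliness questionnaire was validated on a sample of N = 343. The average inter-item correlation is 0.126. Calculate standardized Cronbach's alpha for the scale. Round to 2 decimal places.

standardized Cronbach's alpha = 0.56

Standardized α = k·r̄ / (1 + (k−1)·r̄) = 9 × 0.126 / (1 + 8 × 0.126)
  = 1.1340 / 2.0080 = 0.56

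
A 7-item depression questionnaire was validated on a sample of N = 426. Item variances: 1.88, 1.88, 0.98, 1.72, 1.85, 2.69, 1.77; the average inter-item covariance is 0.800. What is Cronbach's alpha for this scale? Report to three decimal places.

Σσ²ᵢ = 1.88 + 1.88 + 0.98 + 1.72 + 1.85 + 2.69 + 1.77 = 12.77
Sum of the 21 distinct covariances = 21 × 0.800 = 16.800
σ²_total = Σσ²ᵢ + 2·Σcov = 12.77 + 2 × 16.800 = 46.370
α = (7/6)·(1 − 12.77/46.370) = 0.845

α = 0.845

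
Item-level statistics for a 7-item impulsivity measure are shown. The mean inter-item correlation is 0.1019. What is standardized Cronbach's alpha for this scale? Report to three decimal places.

Standardized α = k·r̄ / (1 + (k−1)·r̄) = 7 × 0.1019 / (1 + 6 × 0.1019)
  = 0.7133 / 1.6114 = 0.443

α = 0.443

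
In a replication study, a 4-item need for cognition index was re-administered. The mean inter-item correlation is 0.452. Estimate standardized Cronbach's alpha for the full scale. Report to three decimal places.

Standardized α = k·r̄ / (1 + (k−1)·r̄) = 4 × 0.452 / (1 + 3 × 0.452)
  = 1.8080 / 2.3560 = 0.767

α = 0.767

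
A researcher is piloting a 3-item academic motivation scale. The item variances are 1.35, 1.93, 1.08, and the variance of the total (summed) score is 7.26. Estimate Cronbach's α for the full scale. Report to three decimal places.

α = 0.599

Σσ²ᵢ = 1.35 + 1.93 + 1.08 = 4.36
α = (k/(k−1))·(1 − Σσ²ᵢ/total variance) = (3/2)·(1 − 4.36/7.26) = 0.599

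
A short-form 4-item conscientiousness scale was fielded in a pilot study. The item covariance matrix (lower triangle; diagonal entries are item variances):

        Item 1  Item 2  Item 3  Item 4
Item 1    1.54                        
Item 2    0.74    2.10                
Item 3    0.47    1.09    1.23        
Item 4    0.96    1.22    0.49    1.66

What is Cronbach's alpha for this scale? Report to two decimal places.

Σσᵢ² = 1.54 + 2.10 + 1.23 + 1.66 = 6.53
Sum of off-diagonal covariances = 4.97
Var(T) = 6.53 + 2 × 4.97 = 16.47
α = (k/(k−1))·(1 − Σσᵢ²/Var(T)) = (4/3)·(1 − 6.53/16.47) = 0.80

α = 0.80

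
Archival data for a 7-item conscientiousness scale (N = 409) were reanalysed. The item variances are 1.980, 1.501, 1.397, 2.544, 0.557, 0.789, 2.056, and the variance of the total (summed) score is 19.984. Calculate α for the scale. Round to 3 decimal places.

α = 0.535

Σσ²ᵢ = 1.980 + 1.501 + 1.397 + 2.544 + 0.557 + 0.789 + 2.056 = 10.824
α = (k/(k−1))·(1 − Σσ²ᵢ/total variance) = (7/6)·(1 − 10.824/19.984) = 0.535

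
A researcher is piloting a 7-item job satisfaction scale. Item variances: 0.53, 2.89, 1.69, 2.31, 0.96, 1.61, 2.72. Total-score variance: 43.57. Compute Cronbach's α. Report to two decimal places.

Cronbach's α = 0.83

ΣVar(i) = 0.53 + 2.89 + 1.69 + 2.31 + 0.96 + 1.61 + 2.72 = 12.71
α = (k/(k−1))·(1 − ΣVar(i)/σ²_total) = (7/6)·(1 − 12.71/43.57) = 0.83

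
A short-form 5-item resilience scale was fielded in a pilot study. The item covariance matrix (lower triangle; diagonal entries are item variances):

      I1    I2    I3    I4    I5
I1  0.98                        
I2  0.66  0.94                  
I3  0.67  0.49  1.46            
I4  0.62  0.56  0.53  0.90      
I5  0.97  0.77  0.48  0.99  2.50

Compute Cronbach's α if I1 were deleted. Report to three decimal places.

Remaining items: I2, I3, I4, I5 (k = 4).
Σσᵢ² = 0.94 + 1.46 + 0.90 + 2.50 = 5.80
total variance = 5.80 + 2 × 3.82 = 13.44
α (item deleted) = (4/3)·(1 − 5.80/13.44) = 0.758

α = 0.758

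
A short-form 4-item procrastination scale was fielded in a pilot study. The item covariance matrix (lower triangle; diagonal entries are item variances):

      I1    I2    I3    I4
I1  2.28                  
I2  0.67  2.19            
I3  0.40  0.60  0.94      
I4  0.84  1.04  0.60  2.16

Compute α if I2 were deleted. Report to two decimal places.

α = 0.61

Remaining items: I1, I3, I4 (k = 3).
sum of item variances = 2.28 + 0.94 + 2.16 = 5.38
σ²_total = 5.38 + 2 × 1.84 = 9.06
α (item deleted) = (3/2)·(1 − 5.38/9.06) = 0.61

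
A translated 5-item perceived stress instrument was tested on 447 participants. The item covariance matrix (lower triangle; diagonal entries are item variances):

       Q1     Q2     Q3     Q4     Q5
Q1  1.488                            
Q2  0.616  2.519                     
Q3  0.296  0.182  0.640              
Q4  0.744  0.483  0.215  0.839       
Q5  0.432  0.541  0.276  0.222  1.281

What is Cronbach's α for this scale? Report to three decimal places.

Σσᵢ² = 1.488 + 2.519 + 0.640 + 0.839 + 1.281 = 6.767
Sum of off-diagonal covariances = 4.007
σ²_total = 6.767 + 2 × 4.007 = 14.781
α = (k/(k−1))·(1 − Σσᵢ²/σ²_total) = (5/4)·(1 − 6.767/14.781) = 0.678

Cronbach's α = 0.678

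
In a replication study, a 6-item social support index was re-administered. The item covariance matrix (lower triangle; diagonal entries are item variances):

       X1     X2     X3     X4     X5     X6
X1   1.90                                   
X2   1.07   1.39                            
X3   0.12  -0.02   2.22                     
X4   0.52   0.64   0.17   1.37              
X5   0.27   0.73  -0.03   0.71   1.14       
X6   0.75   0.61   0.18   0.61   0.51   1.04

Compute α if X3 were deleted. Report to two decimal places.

Remaining items: X1, X2, X4, X5, X6 (k = 5).
Σσ²ᵢ = 1.90 + 1.39 + 1.37 + 1.14 + 1.04 = 6.84
total variance = 6.84 + 2 × 6.42 = 19.68
α (item deleted) = (5/4)·(1 − 6.84/19.68) = 0.82

α = 0.82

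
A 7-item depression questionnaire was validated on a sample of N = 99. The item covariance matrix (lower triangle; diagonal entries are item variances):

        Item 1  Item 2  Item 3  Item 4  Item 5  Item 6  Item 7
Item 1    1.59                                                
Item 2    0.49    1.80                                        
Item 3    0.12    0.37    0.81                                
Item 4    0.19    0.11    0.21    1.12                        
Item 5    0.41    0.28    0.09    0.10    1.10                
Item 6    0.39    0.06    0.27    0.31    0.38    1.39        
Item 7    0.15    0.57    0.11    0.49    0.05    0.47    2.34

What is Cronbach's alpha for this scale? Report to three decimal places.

sum of item variances = 1.59 + 1.80 + 0.81 + 1.12 + 1.10 + 1.39 + 2.34 = 10.15
Sum of off-diagonal covariances = 5.62
σ²_total = 10.15 + 2 × 5.62 = 21.39
α = (k/(k−1))·(1 − sum of item variances/σ²_total) = (7/6)·(1 − 10.15/21.39) = 0.613

α = 0.613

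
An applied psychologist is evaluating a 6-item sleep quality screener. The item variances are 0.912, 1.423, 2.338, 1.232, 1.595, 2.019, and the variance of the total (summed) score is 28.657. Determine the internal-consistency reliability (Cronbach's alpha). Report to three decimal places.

sum of item variances = 0.912 + 1.423 + 2.338 + 1.232 + 1.595 + 2.019 = 9.519
α = (k/(k−1))·(1 − sum of item variances/Var(T)) = (6/5)·(1 − 9.519/28.657) = 0.801

α = 0.801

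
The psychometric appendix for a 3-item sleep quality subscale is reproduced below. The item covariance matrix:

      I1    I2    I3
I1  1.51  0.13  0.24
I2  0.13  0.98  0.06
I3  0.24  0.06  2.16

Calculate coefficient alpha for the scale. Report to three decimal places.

α = 0.234

Σσᵢ² = 1.51 + 0.98 + 2.16 = 4.65
Sum of the distinct covariances = 0.43
σ²_T = 4.65 + 2 × 0.43 = 5.51
α = (k/(k−1))·(1 − Σσᵢ²/σ²_T) = (3/2)·(1 − 4.65/5.51) = 0.234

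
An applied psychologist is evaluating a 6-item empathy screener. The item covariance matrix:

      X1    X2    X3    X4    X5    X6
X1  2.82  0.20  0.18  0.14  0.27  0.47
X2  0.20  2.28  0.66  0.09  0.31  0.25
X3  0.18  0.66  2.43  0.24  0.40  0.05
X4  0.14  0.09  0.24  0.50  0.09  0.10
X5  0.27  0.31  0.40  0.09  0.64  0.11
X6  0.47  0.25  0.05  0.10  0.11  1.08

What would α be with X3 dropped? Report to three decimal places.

α = 0.446

Remaining items: X1, X2, X4, X5, X6 (k = 5).
sum of item variances = 2.82 + 2.28 + 0.50 + 0.64 + 1.08 = 7.32
Var(T) = 7.32 + 2 × 2.03 = 11.38
α (item deleted) = (5/4)·(1 − 7.32/11.38) = 0.446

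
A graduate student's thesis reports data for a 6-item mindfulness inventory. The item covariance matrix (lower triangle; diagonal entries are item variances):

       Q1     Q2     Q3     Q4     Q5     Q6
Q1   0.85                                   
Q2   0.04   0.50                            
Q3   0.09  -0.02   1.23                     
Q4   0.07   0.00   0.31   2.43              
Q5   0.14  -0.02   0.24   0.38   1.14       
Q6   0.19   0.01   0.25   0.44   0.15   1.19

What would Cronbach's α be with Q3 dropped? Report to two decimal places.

Cronbach's α = 0.39

Remaining items: Q1, Q2, Q4, Q5, Q6 (k = 5).
ΣVar(i) = 0.85 + 0.50 + 2.43 + 1.14 + 1.19 = 6.11
σ²_T = 6.11 + 2 × 1.40 = 8.91
α (item deleted) = (5/4)·(1 − 6.11/8.91) = 0.39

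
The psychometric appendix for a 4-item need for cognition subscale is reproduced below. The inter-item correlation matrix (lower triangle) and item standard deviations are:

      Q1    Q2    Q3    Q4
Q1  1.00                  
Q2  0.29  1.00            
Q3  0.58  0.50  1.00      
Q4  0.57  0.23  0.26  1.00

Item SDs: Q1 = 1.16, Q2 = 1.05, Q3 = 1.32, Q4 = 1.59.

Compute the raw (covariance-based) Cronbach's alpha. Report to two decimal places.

Cronbach's alpha = 0.72

Σσ²ᵢ = 1.16² + 1.05² + 1.32² + 1.59² = 6.7186
Covariances σ_ij = r_ij · s_i · s_j:
  σ(Q1,Q2) = 0.29 × 1.16 × 1.05 = 0.3532
  σ(Q1,Q3) = 0.58 × 1.16 × 1.32 = 0.8881
  σ(Q1,Q4) = 0.57 × 1.16 × 1.59 = 1.0513
  σ(Q2,Q3) = 0.50 × 1.05 × 1.32 = 0.6930
  σ(Q2,Q4) = 0.23 × 1.05 × 1.59 = 0.3840
  σ(Q3,Q4) = 0.26 × 1.32 × 1.59 = 0.5457
σ²_T = Σσ²ᵢ + 2·Σσ_ij = 6.7186 + 2 × 3.9153 = 14.5492
α = (4/3)·(1 − 6.7186/14.5492) = 0.72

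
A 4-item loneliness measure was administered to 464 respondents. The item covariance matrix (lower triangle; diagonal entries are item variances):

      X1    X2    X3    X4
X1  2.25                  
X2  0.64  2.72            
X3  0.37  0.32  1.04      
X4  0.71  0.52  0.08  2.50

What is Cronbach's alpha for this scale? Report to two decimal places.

Cronbach's alpha = 0.51

ΣVar(i) = 2.25 + 2.72 + 1.04 + 2.50 = 8.51
Sum of the distinct covariances = 2.64
σ²_T = 8.51 + 2 × 2.64 = 13.79
α = (k/(k−1))·(1 − ΣVar(i)/σ²_T) = (4/3)·(1 − 8.51/13.79) = 0.51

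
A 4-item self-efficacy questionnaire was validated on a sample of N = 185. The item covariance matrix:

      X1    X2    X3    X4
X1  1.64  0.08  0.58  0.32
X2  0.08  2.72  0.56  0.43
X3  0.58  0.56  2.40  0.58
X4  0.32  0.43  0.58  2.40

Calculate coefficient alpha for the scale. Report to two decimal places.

Σσᵢ² = 1.64 + 2.72 + 2.40 + 2.40 = 9.16
Σ_{i<j} σ_ij = 2.55
Var(T) = 9.16 + 2 × 2.55 = 14.26
α = (k/(k−1))·(1 − Σσᵢ²/Var(T)) = (4/3)·(1 − 9.16/14.26) = 0.48

coefficient alpha = 0.48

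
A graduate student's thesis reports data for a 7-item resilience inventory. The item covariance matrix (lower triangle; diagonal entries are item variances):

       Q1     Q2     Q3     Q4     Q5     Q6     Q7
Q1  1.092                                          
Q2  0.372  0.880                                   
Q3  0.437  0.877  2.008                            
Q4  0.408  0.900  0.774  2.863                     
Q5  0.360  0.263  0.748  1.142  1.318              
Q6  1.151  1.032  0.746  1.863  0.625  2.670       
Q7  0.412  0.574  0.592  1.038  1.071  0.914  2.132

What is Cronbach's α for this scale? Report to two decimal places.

Σσ²ᵢ = 1.092 + 0.880 + 2.008 + 2.863 + 1.318 + 2.670 + 2.132 = 12.963
Σ_{i<j} σ_ij = 16.299
total variance = 12.963 + 2 × 16.299 = 45.561
α = (k/(k−1))·(1 − Σσ²ᵢ/total variance) = (7/6)·(1 − 12.963/45.561) = 0.83

α = 0.83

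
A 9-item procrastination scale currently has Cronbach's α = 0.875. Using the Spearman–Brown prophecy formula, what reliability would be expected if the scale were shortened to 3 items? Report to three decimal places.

Length factor m = 3/9 = 0.3333
α' = m·α / (1 − (1−m)·α)
   = 3/9 × 0.875 / (1 − (1 − 3/9) × 0.875)
   = 0.2917 / 0.4167 = 0.700

predicted reliability = 0.700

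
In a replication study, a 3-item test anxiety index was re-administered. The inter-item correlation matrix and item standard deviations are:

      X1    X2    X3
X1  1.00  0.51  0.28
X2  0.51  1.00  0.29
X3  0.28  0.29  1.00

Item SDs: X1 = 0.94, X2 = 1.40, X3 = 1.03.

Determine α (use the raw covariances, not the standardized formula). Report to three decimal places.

Σσ²ᵢ = 0.94² + 1.40² + 1.03² = 3.9045
Covariances σ_ij = r_ij · s_i · s_j:
  σ(X1,X2) = 0.51 × 0.94 × 1.40 = 0.6712
  σ(X1,X3) = 0.28 × 0.94 × 1.03 = 0.2711
  σ(X2,X3) = 0.29 × 1.40 × 1.03 = 0.4182
σ²_T = Σσ²ᵢ + 2·Σσ_ij = 3.9045 + 2 × 1.3605 = 6.6255
α = (3/2)·(1 − 3.9045/6.6255) = 0.616

α = 0.616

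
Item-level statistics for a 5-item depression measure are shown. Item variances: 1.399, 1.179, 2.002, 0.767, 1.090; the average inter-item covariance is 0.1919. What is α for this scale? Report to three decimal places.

α = 0.467

Σσ²ᵢ = 1.399 + 1.179 + 2.002 + 0.767 + 1.090 = 6.437
Sum of the 10 distinct covariances = 10 × 0.1919 = 1.9190
σ²_total = Σσ²ᵢ + 2·Σcov = 6.437 + 2 × 1.9190 = 10.2750
α = (5/4)·(1 − 6.437/10.2750) = 0.467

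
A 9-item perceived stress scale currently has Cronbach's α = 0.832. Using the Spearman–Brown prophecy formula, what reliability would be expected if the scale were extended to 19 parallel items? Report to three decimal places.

Length factor m = 19/9 = 2.1111
α' = m·α / (1 + (m−1)·α)
   = 19/9 × 0.832 / (1 + (19/9 − 1) × 0.832)
   = 1.7564 / 1.9244 = 0.913

predicted reliability = 0.913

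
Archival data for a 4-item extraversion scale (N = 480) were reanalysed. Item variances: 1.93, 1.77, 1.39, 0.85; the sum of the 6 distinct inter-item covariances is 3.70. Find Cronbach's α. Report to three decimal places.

Σσᵢ² = 1.93 + 1.77 + 1.39 + 0.85 = 5.94
Sum of distinct covariances = 3.70
Var(T) = Σσᵢ² + 2·Σcov = 5.94 + 2 × 3.70 = 13.34
α = (4/3)·(1 − 5.94/13.34) = 0.740

Cronbach's α = 0.740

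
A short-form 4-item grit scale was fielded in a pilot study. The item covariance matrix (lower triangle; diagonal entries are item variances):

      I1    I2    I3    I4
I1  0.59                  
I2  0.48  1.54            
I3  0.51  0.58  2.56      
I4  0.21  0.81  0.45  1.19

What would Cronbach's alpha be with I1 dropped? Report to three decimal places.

Remaining items: I2, I3, I4 (k = 3).
ΣVar(i) = 1.54 + 2.56 + 1.19 = 5.29
σ²_T = 5.29 + 2 × 1.84 = 8.97
α (item deleted) = (3/2)·(1 − 5.29/8.97) = 0.615

Cronbach's alpha = 0.615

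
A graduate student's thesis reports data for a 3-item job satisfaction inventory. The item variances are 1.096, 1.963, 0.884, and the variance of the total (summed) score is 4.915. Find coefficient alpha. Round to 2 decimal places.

coefficient alpha = 0.30

Σσ²ᵢ = 1.096 + 1.963 + 0.884 = 3.943
α = (k/(k−1))·(1 − Σσ²ᵢ/σ²_total) = (3/2)·(1 − 3.943/4.915) = 0.30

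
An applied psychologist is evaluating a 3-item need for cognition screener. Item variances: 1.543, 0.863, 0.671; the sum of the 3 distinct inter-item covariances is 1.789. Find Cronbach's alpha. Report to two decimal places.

ΣVar(i) = 1.543 + 0.863 + 0.671 = 3.077
Sum of distinct covariances = 1.789
σ²_T = ΣVar(i) + 2·Σcov = 3.077 + 2 × 1.789 = 6.655
α = (3/2)·(1 − 3.077/6.655) = 0.81

α = 0.81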